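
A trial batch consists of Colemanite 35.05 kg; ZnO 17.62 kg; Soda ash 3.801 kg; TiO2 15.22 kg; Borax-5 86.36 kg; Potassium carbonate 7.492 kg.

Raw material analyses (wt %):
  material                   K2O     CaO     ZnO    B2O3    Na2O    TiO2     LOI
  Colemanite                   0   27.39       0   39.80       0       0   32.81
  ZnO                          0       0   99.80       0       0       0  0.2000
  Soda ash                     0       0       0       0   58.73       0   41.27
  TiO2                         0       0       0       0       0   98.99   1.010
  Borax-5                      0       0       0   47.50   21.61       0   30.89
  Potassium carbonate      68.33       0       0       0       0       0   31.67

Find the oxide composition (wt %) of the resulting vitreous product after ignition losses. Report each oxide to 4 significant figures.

The working math holds full precision from first step to last; working values appear, rounded to four significant digits, alongside each step — each reported value receives exactly one rounding — derived quantities are re-derived using the weight values at 123.2 kg of glass in exact precision (six oxide percentages, ignition loss, yield, glass mass, the totals), as they appear in the question or the answer.
Mass of each oxide from the mix:
  K2O: 7.492·0.6833 = 5.119 kg
  CaO: 35.05·0.2739 = 9.600 kg
  ZnO: 17.62·0.9980 = 17.58 kg
  B2O3: 35.05·0.3980 + 86.36·0.4750 = 54.97 kg
  Na2O: 3.801·0.5873 + 86.36·0.2161 = 20.89 kg
  TiO2: 15.22·0.9899 = 15.07 kg
LOI: 35.05·0.3281 + 17.62·0.002000 + 3.801·0.4127 + 15.22·0.01010 + 86.36·0.3089 + 7.492·0.3167 = 42.31 kg
batch − LOI leaves glass = 165.5 − 42.31 = 123.2 kg (= the summed oxide contributions)
wt % = oxide mass / glass mass × 100

Glass mass = 123.2 kg (batch 165.5 − LOI 42.31).
Composition: K2O 4.154%, CaO 7.790%, ZnO 14.27%, B2O3 44.61%, Na2O 16.96%, TiO2 12.23%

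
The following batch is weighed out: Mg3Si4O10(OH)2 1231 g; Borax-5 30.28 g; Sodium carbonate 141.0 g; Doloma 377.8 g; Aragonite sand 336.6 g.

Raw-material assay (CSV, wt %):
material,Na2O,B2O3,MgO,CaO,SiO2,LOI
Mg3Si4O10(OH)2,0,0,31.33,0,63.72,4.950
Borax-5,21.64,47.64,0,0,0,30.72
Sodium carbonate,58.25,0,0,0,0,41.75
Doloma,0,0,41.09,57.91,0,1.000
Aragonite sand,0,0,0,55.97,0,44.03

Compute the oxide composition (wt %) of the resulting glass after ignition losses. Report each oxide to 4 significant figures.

The whole derivation maintains exact precision at all times; working values are rounded off to 4 significant digits when displayed. Exactly one rounding lands on each reported result — derived quantities are recomputed at full precision (glass mass, the totals, ignition loss, the five compositions, yield) from the batch weights per 1836 g of glass, precisely as stated by the problem or the answer.
Per-oxide mass from batch:
  Na2O: 30.28·0.2164 + 141.0·0.5825 = 88.69 g
  B2O3: 30.28·0.4764 = 14.43 g
  MgO: 1231·0.3133 + 377.8·0.4109 = 540.9 g
  CaO: 377.8·0.5791 + 336.6·0.5597 = 407.2 g
  SiO2: 1231·0.6372 = 784.4 g
LOI: 1231·0.04950 + 30.28·0.3072 + 141.0·0.4175 + 377.8·0.01000 + 336.6·0.4403 = 281.1 g
The glass mass, total less LOI, = 2117 − 281.1 = 1836 g (equal to the oxide-mass sum)
oxide / glass × 100 gives the wt %

Glass mass = 1836 g (batch 2117 − LOI 281.1).
Composition: Na2O 4.831%, B2O3 0.7859%, MgO 29.47%, CaO 22.18%, SiO2 42.73%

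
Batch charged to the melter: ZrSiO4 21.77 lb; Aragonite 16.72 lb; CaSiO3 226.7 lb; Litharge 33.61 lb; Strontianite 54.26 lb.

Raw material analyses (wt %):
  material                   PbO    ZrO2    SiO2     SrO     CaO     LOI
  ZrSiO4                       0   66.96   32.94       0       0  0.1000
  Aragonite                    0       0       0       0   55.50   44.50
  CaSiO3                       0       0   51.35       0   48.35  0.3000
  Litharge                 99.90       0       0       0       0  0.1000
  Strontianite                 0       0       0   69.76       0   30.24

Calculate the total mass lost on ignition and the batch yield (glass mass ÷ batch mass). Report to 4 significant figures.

LOI loss = 24.58 lb; glass = 328.5 lb; yield = 93.04%

Every computation keeps full float precision in every operation — mid-chain values appear, rounded to 4 significant digits, alongside each step. Exactly one rounding is applied to each reported result — derived quantities are re-derived at full float precision (totals, the five compositions, glass mass, ignition loss, the yield) using the weight values on 328.5 lb of glass as quoted within problem or answer.
Per-material ignition loss:
  ZrSiO4: 21.77 × 0.001000 = 0.02177 lb
  Aragonite: 16.72 × 0.4450 = 7.440 lb
  CaSiO3: 226.7 × 0.003000 = 0.6801 lb
  Litharge: 33.61 × 0.001000 = 0.03361 lb
  Strontianite: 54.26 × 0.3024 = 16.41 lb
Total LOI = 24.58 lb
Glass = batch − LOI = 353.1 − 24.58 = 328.5 lb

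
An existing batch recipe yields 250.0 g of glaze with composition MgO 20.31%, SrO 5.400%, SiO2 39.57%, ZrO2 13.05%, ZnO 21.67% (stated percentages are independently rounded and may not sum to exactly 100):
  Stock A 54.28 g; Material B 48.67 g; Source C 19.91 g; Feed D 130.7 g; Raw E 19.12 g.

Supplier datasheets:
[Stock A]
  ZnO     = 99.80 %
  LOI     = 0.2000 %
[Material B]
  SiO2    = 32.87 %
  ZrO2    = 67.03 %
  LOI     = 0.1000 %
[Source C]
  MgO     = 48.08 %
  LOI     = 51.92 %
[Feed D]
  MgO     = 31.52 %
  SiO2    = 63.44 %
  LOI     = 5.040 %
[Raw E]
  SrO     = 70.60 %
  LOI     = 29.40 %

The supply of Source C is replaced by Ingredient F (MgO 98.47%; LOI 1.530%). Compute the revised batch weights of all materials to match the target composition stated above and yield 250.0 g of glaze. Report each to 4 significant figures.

Revised batch per 250.0 g glaze:
  Stock A: 54.28 g
  Material B: 48.67 g
  Ingredient F: 9.722 g
  Feed D: 130.7 g
  Raw E: 19.12 g
Total batch = 262.5 g; LOI loss = 12.51 g

The intermediate values appear with 4-significant-digit rounding as written; the whole derivation carries full precision throughout. Every reported number sees exactly one rounding; all derived quantities are computed at full precision (totals, yield, LOI, five oxide percentages, net glass mass) using the weight values for 250.0 g of glass precisely as stated by problem or answer.
Oxide-by-oxide targets in 250.0 g glaze:
  MgO: 20.31% × 250.0 = 50.78 g
  SrO: 5.400% × 250.0 = 13.50 g
  SiO2: 39.57% × 250.0 = 98.92 g
  ZrO2: 13.05% × 250.0 = 32.62 g
  ZnO: 21.67% × 250.0 = 54.18 g
Mass-balance tally per oxide working from each reported weight, per the basis as stated (sums match the target masses modulo rounding of the values):
  MgO: 9.722·0.9847 + 130.7·0.3152 = 50.77 g (target 50.78 g)
  SrO: 19.12·0.7060 = 13.50 g (target 13.50 g)
  SiO2: 48.67·0.3287 + 130.7·0.6344 = 98.91 g (target 98.92 g)
  ZrO2: 48.67·0.6703 = 32.62 g (target 32.62 g)
  ZnO: 54.28·0.9980 = 54.17 g (target 54.18 g)
Mass balance on the glass: batch Σ − ignition loss = 250.0 g (summing oxide targets gives 250.0 g; the stated basis being 250.0 g — deltas are rounding alone).
Batch total: Σ batch = 262.5 g; the LOI term Σ batch·LOI equals 12.51 g; the yield ratio, glass ÷ batch: 95.23%.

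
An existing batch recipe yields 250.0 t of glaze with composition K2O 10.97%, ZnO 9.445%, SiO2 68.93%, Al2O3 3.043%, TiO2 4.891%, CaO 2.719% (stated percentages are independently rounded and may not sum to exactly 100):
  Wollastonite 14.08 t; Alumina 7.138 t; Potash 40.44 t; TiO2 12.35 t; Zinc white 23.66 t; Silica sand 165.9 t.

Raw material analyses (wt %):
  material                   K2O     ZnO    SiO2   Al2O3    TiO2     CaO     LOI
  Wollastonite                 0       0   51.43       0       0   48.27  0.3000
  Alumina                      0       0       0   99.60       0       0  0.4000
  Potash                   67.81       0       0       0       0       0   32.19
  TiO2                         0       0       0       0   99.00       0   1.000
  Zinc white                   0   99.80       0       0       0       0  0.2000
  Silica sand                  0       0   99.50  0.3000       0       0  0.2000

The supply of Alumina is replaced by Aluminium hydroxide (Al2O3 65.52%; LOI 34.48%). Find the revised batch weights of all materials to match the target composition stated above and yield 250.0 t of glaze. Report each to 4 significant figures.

Each numeric step carries full float precision at every stage; mid-chain values are rounded to 4 significant digits when quoted; each reported number sees exactly one rounding — the derived quantities, including the yield, net glass mass, six oxide percentages, totals, LOI, are carried using the weight values on 250.0 t of glass in full precision as set out in the problem or the answer.
Per-oxide target masses for 250.0 t glaze:
  K2O: 10.97% × 250.0 = 27.42 t
  ZnO: 9.445% × 250.0 = 23.61 t
  SiO2: 68.93% × 250.0 = 172.3 t
  Al2O3: 3.043% × 250.0 = 7.608 t
  TiO2: 4.891% × 250.0 = 12.23 t
  CaO: 2.719% × 250.0 = 6.798 t
Per-oxide balance check per the reported batch figures, per the basis as stated (every target is met by its sum inside rounding margins):
  K2O: 40.44·0.6781 = 27.42 t (target 27.42 t)
  ZnO: 23.66·0.9980 = 23.61 t (target 23.61 t)
  SiO2: 14.08·0.5143 + 165.9·0.9950 = 172.3 t (target 172.3 t)
  Al2O3: 10.85·0.6552 + 165.9·0.003000 = 7.607 t (target 7.608 t)
  TiO2: 12.35·0.9900 = 12.23 t (target 12.23 t)
  CaO: 14.08·0.4827 = 6.796 t (target 6.798 t)
Glass-mass bookkeeping: total charge less LOI = 250.0 t (per-oxide target masses sum to 250.0 t; with the basis standing at 250.0 t — gaps are rounding artifacts).
Whole-batch sum: Σ batch = 267.3 t; loss to ignition Σ batch·LOI = 17.30 t; as yield: glass ÷ batch → 93.53%.

Revised batch per 250.0 t glaze:
  Wollastonite: 14.08 t
  Aluminium hydroxide: 10.85 t
  Potash: 40.44 t
  TiO2: 12.35 t
  Zinc white: 23.66 t
  Silica sand: 165.9 t
Total batch = 267.3 t; LOI loss = 17.30 t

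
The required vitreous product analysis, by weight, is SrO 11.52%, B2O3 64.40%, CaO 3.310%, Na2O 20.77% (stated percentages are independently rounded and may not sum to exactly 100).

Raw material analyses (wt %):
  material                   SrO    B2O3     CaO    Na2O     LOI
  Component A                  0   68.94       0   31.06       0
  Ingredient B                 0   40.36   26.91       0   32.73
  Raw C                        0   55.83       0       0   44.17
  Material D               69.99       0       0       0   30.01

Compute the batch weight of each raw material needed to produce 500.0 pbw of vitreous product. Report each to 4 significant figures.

Batch per 500.0 pbw vitreous product:
  Component A: 334.4 pbw
  Ingredient B: 61.50 pbw
  Raw C: 119.4 pbw
  Material D: 82.30 pbw
Total batch = 597.6 pbw; LOI loss = 97.57 pbw; yield = 83.67%

Each numeric step runs at exact precision in all steps — values along the way are shown (rounded to 4 significant digits) on the page — exactly one rounding goes into each reported value — all derived quantities are computed from the batch weights for 500.0 pbw of glass at full float precision (the four compositions, the yield, totals, glass mass, ignition loss), as given in the problem or answer text.
Oxide-by-oxide targets in 500.0 pbw vitreous product:
  SrO: 11.52% × 500.0 = 57.60 pbw
  B2O3: 64.40% × 500.0 = 322.0 pbw
  CaO: 3.310% × 500.0 = 16.55 pbw
  Na2O: 20.77% × 500.0 = 103.8 pbw
Per-oxide balance check given the weights on record, relative to the basis at hand (sums match the target masses modulo rounding of the values):
  SrO: 82.30·0.6999 = 57.60 pbw (target 57.60 pbw)
  B2O3: 334.4·0.6894 + 61.50·0.4036 + 119.4·0.5583 = 322.0 pbw (target 322.0 pbw)
  CaO: 61.50·0.2691 = 16.55 pbw (target 16.55 pbw)
  Na2O: 334.4·0.3106 = 103.9 pbw (target 103.8 pbw)
Glass-mass bookkeeping: total batch − LOI = 500.0 pbw (summing oxide targets gives 500.0 pbw; basis as stated: 500.0 pbw — any gap is answer rounding).
Total batch = Σ batch = 597.6 pbw; ignition loss, Σ(batch × LOI) = 97.57 pbw; the yield ratio, glass ÷ batch: 83.67%.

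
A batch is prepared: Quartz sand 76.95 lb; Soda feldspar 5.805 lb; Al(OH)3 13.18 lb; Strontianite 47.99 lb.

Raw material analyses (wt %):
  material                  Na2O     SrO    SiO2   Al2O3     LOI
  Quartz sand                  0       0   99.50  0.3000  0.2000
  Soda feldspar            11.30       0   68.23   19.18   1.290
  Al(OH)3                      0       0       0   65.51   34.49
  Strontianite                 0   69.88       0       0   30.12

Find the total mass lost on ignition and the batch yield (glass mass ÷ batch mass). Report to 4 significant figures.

LOI loss = 19.23 lb; glass = 124.7 lb; yield = 86.64%

Intermediates are shown rounded to 4 significant figures in the printout; exact precision is maintained at every stage. A single rounding finalizes each reported result. The derived quantities, including LOI, net glass mass, the totals, four oxide percentages, the yield, are rebuilt from the weighed amounts per 124.7 lb of glass in exact precision, precisely as stated by question or answer.
Material-by-material LOI:
  Quartz sand: 76.95 × 0.002000 = 0.1539 lb
  Soda feldspar: 5.805 × 0.01290 = 0.07488 lb
  Al(OH)3: 13.18 × 0.3449 = 4.546 lb
  Strontianite: 47.99 × 0.3012 = 14.45 lb
Total LOI = 19.23 lb
Glass = batch − LOI = 143.9 − 19.23 = 124.7 lb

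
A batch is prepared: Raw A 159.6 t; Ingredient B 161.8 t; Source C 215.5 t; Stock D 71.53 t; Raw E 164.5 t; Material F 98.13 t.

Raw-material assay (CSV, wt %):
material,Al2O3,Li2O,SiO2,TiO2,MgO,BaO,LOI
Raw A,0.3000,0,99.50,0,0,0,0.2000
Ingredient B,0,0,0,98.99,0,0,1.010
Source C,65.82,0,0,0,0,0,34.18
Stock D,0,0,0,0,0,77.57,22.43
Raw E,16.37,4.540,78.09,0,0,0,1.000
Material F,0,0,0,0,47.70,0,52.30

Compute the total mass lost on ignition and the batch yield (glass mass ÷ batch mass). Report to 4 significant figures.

Intermediates are printed with 4-significant-figure rounding in the working; the working math holds full float precision at every stage — every reported number takes a single rounding. The derived quantities, including glass mass, totals, the six compositions, yield, LOI, are computed starting from the weights per 726.4 t of glass at full float precision exactly as shown in problem or answer.
LOI of each material in turn:
  Raw A: 159.6 × 0.002000 = 0.3192 t
  Ingredient B: 161.8 × 0.01010 = 1.634 t
  Source C: 215.5 × 0.3418 = 73.66 t
  Stock D: 71.53 × 0.2243 = 16.04 t
  Raw E: 164.5 × 0.01000 = 1.645 t
  Material F: 98.13 × 0.5230 = 51.32 t
Total LOI = 144.6 t
Glass = batch − LOI = 871.1 − 144.6 = 726.4 t

LOI loss = 144.6 t; glass = 726.4 t; yield = 83.40%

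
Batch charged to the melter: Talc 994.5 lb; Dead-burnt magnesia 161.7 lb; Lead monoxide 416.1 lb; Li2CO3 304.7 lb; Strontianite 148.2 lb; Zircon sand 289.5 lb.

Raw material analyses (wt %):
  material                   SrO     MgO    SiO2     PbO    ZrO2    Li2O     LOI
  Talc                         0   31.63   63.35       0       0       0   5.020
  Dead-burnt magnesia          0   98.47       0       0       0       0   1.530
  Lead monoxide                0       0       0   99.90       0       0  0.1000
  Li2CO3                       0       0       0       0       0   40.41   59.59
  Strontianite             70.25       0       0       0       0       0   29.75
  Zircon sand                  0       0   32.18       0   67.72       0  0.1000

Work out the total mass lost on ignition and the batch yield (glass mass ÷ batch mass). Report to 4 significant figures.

Intermediates are printed, rounded to four significant digits, when written out. All internal work holds exact precision throughout; a single rounding produces each reported number; all derived quantities (the yield, glass mass, totals, LOI, the six compositions) are re-derived in full float precision using the weight values on 2036 lb of glass, as set out in either problem or answer.
LOI of each material in turn:
  Talc: 994.5 × 0.05020 = 49.92 lb
  Dead-burnt magnesia: 161.7 × 0.01530 = 2.474 lb
  Lead monoxide: 416.1 × 0.001000 = 0.4161 lb
  Li2CO3: 304.7 × 0.5959 = 181.6 lb
  Strontianite: 148.2 × 0.2975 = 44.09 lb
  Zircon sand: 289.5 × 0.001000 = 0.2895 lb
Total LOI = 278.8 lb
Glass = batch − LOI = 2315 − 278.8 = 2036 lb

LOI loss = 278.8 lb; glass = 2036 lb; yield = 87.96%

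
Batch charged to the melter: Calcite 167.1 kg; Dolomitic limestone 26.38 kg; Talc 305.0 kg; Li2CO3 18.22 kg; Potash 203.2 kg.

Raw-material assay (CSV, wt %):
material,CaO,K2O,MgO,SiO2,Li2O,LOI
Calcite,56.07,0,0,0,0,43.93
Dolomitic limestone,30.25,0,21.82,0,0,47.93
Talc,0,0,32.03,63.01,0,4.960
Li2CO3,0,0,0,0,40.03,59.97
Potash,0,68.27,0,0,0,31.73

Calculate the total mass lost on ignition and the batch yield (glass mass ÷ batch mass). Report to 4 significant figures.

Intermediates appear, rounded to four significant figures, in the printout. All arithmetic runs at full precision at every stage — every reported number receives exactly one rounding; all derived quantities are carried at full float precision (ignition loss, net glass mass, the yield, totals, five oxide percentages) starting from the weights at 543.3 kg of glass precisely as stated by either problem or answer.
Ignition loss by material:
  Calcite: 167.1 × 0.4393 = 73.41 kg
  Dolomitic limestone: 26.38 × 0.4793 = 12.64 kg
  Talc: 305.0 × 0.04960 = 15.13 kg
  Li2CO3: 18.22 × 0.5997 = 10.93 kg
  Potash: 203.2 × 0.3173 = 64.48 kg
Total LOI = 176.6 kg
Glass = batch − LOI = 719.9 − 176.6 = 543.3 kg

LOI loss = 176.6 kg; glass = 543.3 kg; yield = 75.47%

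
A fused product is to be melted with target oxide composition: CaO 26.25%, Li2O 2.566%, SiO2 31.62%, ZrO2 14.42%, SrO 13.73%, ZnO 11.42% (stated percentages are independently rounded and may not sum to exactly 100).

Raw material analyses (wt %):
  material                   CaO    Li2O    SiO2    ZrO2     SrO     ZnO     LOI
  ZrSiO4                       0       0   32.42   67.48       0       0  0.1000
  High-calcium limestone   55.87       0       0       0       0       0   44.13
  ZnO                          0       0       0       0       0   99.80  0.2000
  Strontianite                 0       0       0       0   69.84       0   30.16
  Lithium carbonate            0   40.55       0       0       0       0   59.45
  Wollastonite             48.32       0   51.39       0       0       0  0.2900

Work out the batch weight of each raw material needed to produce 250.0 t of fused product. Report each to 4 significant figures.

Batch per 250.0 t fused product:
  ZrSiO4: 53.42 t
  High-calcium limestone: 13.57 t
  ZnO: 28.61 t
  Strontianite: 49.15 t
  Lithium carbonate: 15.82 t
  Wollastonite: 120.1 t
Total batch = 280.7 t; LOI loss = 30.68 t; yield = 89.07%

The intermediate values are printed rounded to 4 significant digits within the worked lines; each numeric step maintains full float precision through the solve. Each reported result receives exactly one rounding; all derived quantities (net glass mass, the six compositions, the totals, ignition loss, yield) are carried in full float precision from the batch weights at 250.0 t of glass, as written in either problem or answer.
Oxide mass targets, per 250.0 t fused product:
  CaO: 26.25% × 250.0 = 65.62 t
  Li2O: 2.566% × 250.0 = 6.415 t
  SiO2: 31.62% × 250.0 = 79.05 t
  ZrO2: 14.42% × 250.0 = 36.05 t
  SrO: 13.73% × 250.0 = 34.33 t
  ZnO: 11.42% × 250.0 = 28.55 t
Checking each oxide sum per the reported batch figures, per the basis as stated (target by target, the sums agree within answer rounding):
  CaO: 13.57·0.5587 + 120.1·0.4832 = 65.61 t (target 65.62 t)
  Li2O: 15.82·0.4055 = 6.415 t (target 6.415 t)
  SiO2: 53.42·0.3242 + 120.1·0.5139 = 79.04 t (target 79.05 t)
  ZrO2: 53.42·0.6748 = 36.05 t (target 36.05 t)
  SrO: 49.15·0.6984 = 34.33 t (target 34.33 t)
  ZnO: 28.61·0.9980 = 28.55 t (target 28.55 t)
Glass-mass closure: batch total minus LOI = 250.0 t (the targets, summed, come to 250.0 t; against the stated basis, 250.0 t — deltas are rounding alone).
Batch total: Σ batch = 280.7 t; the LOI term Σ batch·LOI equals 30.68 t; yield: glass divided by total = 89.07%.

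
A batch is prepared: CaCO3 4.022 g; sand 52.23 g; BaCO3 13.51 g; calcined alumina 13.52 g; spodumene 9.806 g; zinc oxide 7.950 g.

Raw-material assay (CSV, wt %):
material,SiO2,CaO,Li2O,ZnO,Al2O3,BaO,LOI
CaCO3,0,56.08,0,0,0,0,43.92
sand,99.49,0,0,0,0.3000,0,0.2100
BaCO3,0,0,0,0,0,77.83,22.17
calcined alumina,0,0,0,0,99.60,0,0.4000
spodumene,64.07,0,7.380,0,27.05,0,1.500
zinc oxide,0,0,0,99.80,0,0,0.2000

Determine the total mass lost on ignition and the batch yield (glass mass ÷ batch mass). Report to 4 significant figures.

LOI loss = 5.088 g; glass = 95.95 g; yield = 94.96%

All arithmetic keeps full precision at every stage — in-progress results are shown (rounded to 4 significant figures) in the printout; every reported number is rounded once only — derived quantities are carried at full float precision (net glass mass, the six compositions, yield, ignition loss, totals) starting from the weights at 95.95 g of glass as set out in the problem or the answer.
Per-material ignition loss:
  CaCO3: 4.022 × 0.4392 = 1.766 g
  sand: 52.23 × 0.002100 = 0.1097 g
  BaCO3: 13.51 × 0.2217 = 2.995 g
  calcined alumina: 13.52 × 0.004000 = 0.05408 g
  spodumene: 9.806 × 0.01500 = 0.1471 g
  zinc oxide: 7.950 × 0.002000 = 0.01590 g
Total LOI = 5.088 g
Glass = batch − LOI = 101.0 − 5.088 = 95.95 g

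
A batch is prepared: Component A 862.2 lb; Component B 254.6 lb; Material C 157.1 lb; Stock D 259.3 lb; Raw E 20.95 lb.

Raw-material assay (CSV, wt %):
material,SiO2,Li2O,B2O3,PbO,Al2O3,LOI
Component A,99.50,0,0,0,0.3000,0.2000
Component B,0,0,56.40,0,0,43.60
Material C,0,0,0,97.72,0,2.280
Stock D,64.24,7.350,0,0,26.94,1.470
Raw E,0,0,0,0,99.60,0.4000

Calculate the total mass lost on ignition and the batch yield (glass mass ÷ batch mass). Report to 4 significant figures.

LOI loss = 120.2 lb; glass = 1434 lb; yield = 92.27%

Mid-chain values are displayed, rounded to 4 significant figures, in the printout; full float precision is carried end to end — each reported number carries a single rounding. Derived quantities (totals, five oxide percentages, glass mass, ignition loss, the yield) are computed using the weight values per 1434 lb of glass in full precision, exactly as printed in the question or the answer.
Each material's LOI contribution:
  Component A: 862.2 × 0.002000 = 1.724 lb
  Component B: 254.6 × 0.4360 = 111.0 lb
  Material C: 157.1 × 0.02280 = 3.582 lb
  Stock D: 259.3 × 0.01470 = 3.812 lb
  Raw E: 20.95 × 0.004000 = 0.08380 lb
Total LOI = 120.2 lb
Glass = batch − LOI = 1554 − 120.2 = 1434 lb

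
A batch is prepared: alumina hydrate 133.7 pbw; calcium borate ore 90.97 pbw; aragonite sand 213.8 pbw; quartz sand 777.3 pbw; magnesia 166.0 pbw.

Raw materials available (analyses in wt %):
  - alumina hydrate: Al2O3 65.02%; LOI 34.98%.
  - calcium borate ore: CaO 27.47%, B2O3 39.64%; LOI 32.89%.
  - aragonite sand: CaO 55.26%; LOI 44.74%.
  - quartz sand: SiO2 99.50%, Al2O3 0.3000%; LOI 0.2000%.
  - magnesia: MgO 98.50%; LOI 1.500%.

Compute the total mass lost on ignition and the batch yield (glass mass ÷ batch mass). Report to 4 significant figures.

LOI loss = 176.4 pbw; glass = 1205 pbw; yield = 87.23%

Exact precision is kept from start to finish. In-progress results are printed with 4-significant-digit rounding in the working — a single rounding finalizes every reported figure — all derived quantities (LOI, five oxide percentages, totals, the yield, net glass mass) are computed from the weighed amounts for 1205 pbw of glass in exact precision, as written in problem or answer.
Material-by-material LOI:
  alumina hydrate: 133.7 × 0.3498 = 46.77 pbw
  calcium borate ore: 90.97 × 0.3289 = 29.92 pbw
  aragonite sand: 213.8 × 0.4474 = 95.65 pbw
  quartz sand: 777.3 × 0.002000 = 1.555 pbw
  magnesia: 166.0 × 0.01500 = 2.490 pbw
Total LOI = 176.4 pbw
Glass = batch − LOI = 1382 − 176.4 = 1205 pbw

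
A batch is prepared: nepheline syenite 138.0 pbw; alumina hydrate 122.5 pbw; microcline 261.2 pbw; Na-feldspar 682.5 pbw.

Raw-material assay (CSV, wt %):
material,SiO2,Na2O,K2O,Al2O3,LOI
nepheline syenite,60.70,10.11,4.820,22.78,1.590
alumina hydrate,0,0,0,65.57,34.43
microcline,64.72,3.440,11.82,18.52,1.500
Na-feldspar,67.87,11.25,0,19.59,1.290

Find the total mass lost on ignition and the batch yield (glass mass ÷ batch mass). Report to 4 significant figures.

LOI loss = 57.09 pbw; glass = 1147 pbw; yield = 95.26%

The whole derivation holds full precision end to end — values along the way are shown (rounded to four significant digits) on the page; a single rounding finalizes every reported figure. The derived quantities, which include the yield, the totals, ignition loss, four oxide percentages, net glass mass, are computed at full precision, as they appear in either problem or answer, from the weighed amounts on 1147 pbw of glass.
Each material's LOI contribution:
  nepheline syenite: 138.0 × 0.01590 = 2.194 pbw
  alumina hydrate: 122.5 × 0.3443 = 42.18 pbw
  microcline: 261.2 × 0.01500 = 3.918 pbw
  Na-feldspar: 682.5 × 0.01290 = 8.804 pbw
Total LOI = 57.09 pbw
Glass = batch − LOI = 1204 − 57.09 = 1147 pbw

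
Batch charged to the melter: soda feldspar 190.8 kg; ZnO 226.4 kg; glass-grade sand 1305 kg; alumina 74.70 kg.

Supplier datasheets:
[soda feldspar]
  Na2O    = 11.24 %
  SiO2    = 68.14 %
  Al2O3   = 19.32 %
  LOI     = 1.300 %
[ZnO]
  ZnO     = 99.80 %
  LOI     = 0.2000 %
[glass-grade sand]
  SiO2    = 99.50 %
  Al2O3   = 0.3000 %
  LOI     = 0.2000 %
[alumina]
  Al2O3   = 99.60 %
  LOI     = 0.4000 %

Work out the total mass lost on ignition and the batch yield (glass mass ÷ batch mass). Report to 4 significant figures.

LOI loss = 5.842 kg; glass = 1791 kg; yield = 99.67%

In-progress results appear (rounded to 4 significant figures) in the working. The whole derivation holds full float precision at every stage; every reported value is rounded a single time — the derived quantities are computed in full float precision (glass mass, totals, the four compositions, LOI, yield) from the batch weights for 1791 kg of glass, exactly as printed in question or answer.
Each material's LOI contribution:
  soda feldspar: 190.8 × 0.01300 = 2.480 kg
  ZnO: 226.4 × 0.002000 = 0.4528 kg
  glass-grade sand: 1305 × 0.002000 = 2.610 kg
  alumina: 74.70 × 0.004000 = 0.2988 kg
Total LOI = 5.842 kg
Glass = batch − LOI = 1797 − 5.842 = 1791 kg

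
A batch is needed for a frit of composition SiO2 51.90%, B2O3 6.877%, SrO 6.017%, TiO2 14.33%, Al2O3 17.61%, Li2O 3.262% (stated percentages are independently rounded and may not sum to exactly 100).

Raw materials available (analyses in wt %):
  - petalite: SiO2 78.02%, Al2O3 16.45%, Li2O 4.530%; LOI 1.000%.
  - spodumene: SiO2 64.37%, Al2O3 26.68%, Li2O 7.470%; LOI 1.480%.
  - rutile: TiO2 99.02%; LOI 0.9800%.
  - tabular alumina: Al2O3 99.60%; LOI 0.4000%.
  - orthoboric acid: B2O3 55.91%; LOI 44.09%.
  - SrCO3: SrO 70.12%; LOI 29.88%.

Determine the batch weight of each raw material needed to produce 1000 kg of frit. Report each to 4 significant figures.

In-progress results appear rounded off to 4 significant figures on the page — the working math holds full precision all the way through. Every reported number undergoes a single rounding; the derived quantities are rebuilt in full precision (yield, the totals, the six compositions, glass mass, ignition loss) starting from the weights on 1000 kg of glass as written in the question or the answer.
Target masses of each oxide per 1000 kg frit:
  SiO2: 51.90% × 1000 = 519.0 kg
  B2O3: 6.877% × 1000 = 68.77 kg
  SrO: 6.017% × 1000 = 60.17 kg
  TiO2: 14.33% × 1000 = 143.3 kg
  Al2O3: 17.61% × 1000 = 176.1 kg
  Li2O: 3.262% × 1000 = 32.62 kg
Verifying the oxide balance working from each reported weight, under the basis named above (oxide sums agree with the targets within answer rounding):
  SiO2: 610.3·0.7802 + 66.60·0.6437 = 519.0 kg (target 519.0 kg)
  B2O3: 123.0·0.5591 = 68.77 kg (target 68.77 kg)
  SrO: 85.81·0.7012 = 60.17 kg (target 60.17 kg)
  TiO2: 144.7·0.9902 = 143.3 kg (target 143.3 kg)
  Al2O3: 610.3·0.1645 + 66.60·0.2668 + 58.18·0.9960 = 176.1 kg (target 176.1 kg)
  Li2O: 610.3·0.04530 + 66.60·0.07470 = 32.62 kg (target 32.62 kg)
Auditing the glass mass value: net batch after ignition = 1000 kg (the Σ of target masses is 1000 kg; basis as stated: 1000 kg — gaps are rounding artifacts).
Whole-batch sum: Σ batch = 1089 kg; Σ batch·LOI gives LOI loss = 88.61 kg; yield: glass divided by total = 91.86%.

Batch per 1000 kg frit:
  petalite: 610.3 kg
  spodumene: 66.60 kg
  rutile: 144.7 kg
  tabular alumina: 58.18 kg
  orthoboric acid: 123.0 kg
  SrCO3: 85.81 kg
Total batch = 1089 kg; LOI loss = 88.61 kg; yield = 91.86%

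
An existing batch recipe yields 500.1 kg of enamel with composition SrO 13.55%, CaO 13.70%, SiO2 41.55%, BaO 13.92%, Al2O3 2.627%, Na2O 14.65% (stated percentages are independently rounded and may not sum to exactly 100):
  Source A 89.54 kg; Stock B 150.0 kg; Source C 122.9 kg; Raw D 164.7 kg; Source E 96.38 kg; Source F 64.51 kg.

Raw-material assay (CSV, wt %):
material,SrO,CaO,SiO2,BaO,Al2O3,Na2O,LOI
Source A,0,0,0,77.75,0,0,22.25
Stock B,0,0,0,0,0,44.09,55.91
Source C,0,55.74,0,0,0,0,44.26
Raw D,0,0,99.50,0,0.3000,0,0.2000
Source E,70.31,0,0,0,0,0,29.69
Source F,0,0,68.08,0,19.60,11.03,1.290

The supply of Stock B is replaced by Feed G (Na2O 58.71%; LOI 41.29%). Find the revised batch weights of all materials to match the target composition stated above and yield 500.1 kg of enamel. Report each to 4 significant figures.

Every computation keeps full float precision at every stage; working values appear, with 4-significant-figure rounding, on the page. A single rounding produces every reported number. All derived quantities (six oxide percentages, the yield, ignition loss, glass mass, totals) are carried from the batch weights on 500.1 kg of glass in exact precision precisely as stated by question or answer.
Per-oxide target masses for 500.1 kg enamel:
  SrO: 13.55% × 500.1 = 67.76 kg
  CaO: 13.70% × 500.1 = 68.51 kg
  SiO2: 41.55% × 500.1 = 207.8 kg
  BaO: 13.92% × 500.1 = 69.61 kg
  Al2O3: 2.627% × 500.1 = 13.14 kg
  Na2O: 14.65% × 500.1 = 73.26 kg
A balance pass over the oxides, using the reported weights, versus the basis set out (sums match the target masses once rounding is allowed for):
  SrO: 96.38·0.7031 = 67.76 kg (target 67.76 kg)
  CaO: 122.9·0.5574 = 68.50 kg (target 68.51 kg)
  SiO2: 164.7·0.9950 + 64.51·0.6808 = 207.8 kg (target 207.8 kg)
  BaO: 89.54·0.7775 = 69.62 kg (target 69.61 kg)
  Al2O3: 164.7·0.003000 + 64.51·0.1960 = 13.14 kg (target 13.14 kg)
  Na2O: 112.7·0.5871 + 64.51·0.1103 = 73.28 kg (target 73.26 kg)
Glass-mass sanity pass: total batch − LOI = 500.1 kg (per-oxide target masses sum to 500.1 kg; versus the stated basis of 500.1 kg — rounding explains the deltas).
Batch grand total — Σ batch = 650.7 kg; LOI removed, Σ of batch·LOI: 150.6 kg; the yield ratio, glass ÷ batch: 76.85%.

Revised batch per 500.1 kg enamel:
  Source A: 89.54 kg
  Feed G: 112.7 kg
  Source C: 122.9 kg
  Raw D: 164.7 kg
  Source E: 96.38 kg
  Source F: 64.51 kg
Total batch = 650.7 kg; LOI loss = 150.6 kg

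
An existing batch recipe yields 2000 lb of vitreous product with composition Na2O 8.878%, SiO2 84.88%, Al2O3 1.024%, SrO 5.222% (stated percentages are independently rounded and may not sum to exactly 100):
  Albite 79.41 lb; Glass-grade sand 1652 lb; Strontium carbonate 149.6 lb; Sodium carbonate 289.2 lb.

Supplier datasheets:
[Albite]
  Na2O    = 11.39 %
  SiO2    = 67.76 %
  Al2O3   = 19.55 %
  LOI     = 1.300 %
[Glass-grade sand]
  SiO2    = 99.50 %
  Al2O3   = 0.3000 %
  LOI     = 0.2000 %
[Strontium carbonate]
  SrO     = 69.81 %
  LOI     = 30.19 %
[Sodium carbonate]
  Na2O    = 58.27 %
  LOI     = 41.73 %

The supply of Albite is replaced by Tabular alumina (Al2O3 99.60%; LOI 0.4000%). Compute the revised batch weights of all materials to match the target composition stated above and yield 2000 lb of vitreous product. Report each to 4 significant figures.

The whole derivation keeps full precision through every step. Mid-chain values appear (rounded to 4 significant figures) on the page. Every reported figure takes exactly one rounding — all derived quantities (the four compositions, the totals, glass mass, yield, LOI) are rebuilt in full precision from the weighed amounts on 2000 lb of glass as written in either problem or answer.
The oxide mass targets at 2000 lb vitreous product:
  Na2O: 8.878% × 2000 = 177.6 lb
  SiO2: 84.88% × 2000 = 1698 lb
  Al2O3: 1.024% × 2000 = 20.48 lb
  SrO: 5.222% × 2000 = 104.4 lb
Verifying the oxide balance given the weights on record, for the quoted basis mass (delivered sums recover each target once rounding is allowed for):
  Na2O: 304.7·0.5827 = 177.5 lb (target 177.6 lb)
  SiO2: 1706·0.9950 = 1697 lb (target 1698 lb)
  Al2O3: 15.42·0.9960 + 1706·0.003000 = 20.48 lb (target 20.48 lb)
  SrO: 149.6·0.6981 = 104.4 lb (target 104.4 lb)
Consistency of the glass mass: net batch after ignition = 2000 lb (targets for the oxides total 2000 lb; against the stated basis, 2000 lb — deltas are rounding alone).
Summing the batch: Σ batch = 2176 lb; ignition loss, Σ(batch × LOI) = 175.8 lb; yield: glass divided by total = 91.92%.

Revised batch per 2000 lb vitreous product:
  Tabular alumina: 15.42 lb
  Glass-grade sand: 1706 lb
  Strontium carbonate: 149.6 lb
  Sodium carbonate: 304.7 lb
Total batch = 2176 lb; LOI loss = 175.8 lb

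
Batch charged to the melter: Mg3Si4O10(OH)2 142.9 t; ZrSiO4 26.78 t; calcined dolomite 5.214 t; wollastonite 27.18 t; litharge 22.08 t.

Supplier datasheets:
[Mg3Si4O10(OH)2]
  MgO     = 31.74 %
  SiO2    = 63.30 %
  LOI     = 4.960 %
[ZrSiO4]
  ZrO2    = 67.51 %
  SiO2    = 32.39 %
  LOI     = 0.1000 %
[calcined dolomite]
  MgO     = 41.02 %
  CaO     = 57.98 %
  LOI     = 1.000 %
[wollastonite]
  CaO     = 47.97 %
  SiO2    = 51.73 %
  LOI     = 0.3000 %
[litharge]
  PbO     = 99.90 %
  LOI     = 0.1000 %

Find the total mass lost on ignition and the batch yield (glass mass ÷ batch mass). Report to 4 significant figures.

LOI loss = 7.270 t; glass = 216.9 t; yield = 96.76%

The intermediate values are displayed (rounded to 4 significant digits) when written out. Each numeric step holds full float precision from first step to last — every reported figure is rounded only once — the derived quantities are carried in full float precision (glass mass, the totals, LOI, the five compositions, the yield) from the weighed amounts for 216.9 t of glass, as quoted within question or answer.
Loss on ignition, line by line:
  Mg3Si4O10(OH)2: 142.9 × 0.04960 = 7.088 t
  ZrSiO4: 26.78 × 0.001000 = 0.02678 t
  calcined dolomite: 5.214 × 0.01000 = 0.05214 t
  wollastonite: 27.18 × 0.003000 = 0.08154 t
  litharge: 22.08 × 0.001000 = 0.02208 t
Total LOI = 7.270 t
Glass = batch − LOI = 224.2 − 7.270 = 216.9 t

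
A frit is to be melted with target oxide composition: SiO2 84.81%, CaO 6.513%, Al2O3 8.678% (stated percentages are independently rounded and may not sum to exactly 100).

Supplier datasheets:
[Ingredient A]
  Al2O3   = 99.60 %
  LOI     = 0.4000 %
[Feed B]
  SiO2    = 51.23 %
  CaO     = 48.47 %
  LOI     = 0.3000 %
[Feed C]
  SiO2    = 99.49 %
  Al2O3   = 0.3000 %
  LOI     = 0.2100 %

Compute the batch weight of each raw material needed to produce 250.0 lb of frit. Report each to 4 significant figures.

Intermediates are shown, rounded to 4 significant figures, across the worked steps. The working math maintains full precision from first step to last; each reported number sees exactly one rounding. Derived quantities, including the three compositions, net glass mass, the yield, ignition loss, the totals, are rebuilt starting from the weights per 250.0 lb of glass at full float precision as written in the problem or answer text.
Target masses of each oxide per 250.0 lb frit:
  SiO2: 84.81% × 250.0 = 212.0 lb
  CaO: 6.513% × 250.0 = 16.28 lb
  Al2O3: 8.678% × 250.0 = 21.70 lb
Mass-balance tally per oxide working from each reported weight, per the basis as stated (every target is met by its sum up to rounding of the answer):
  SiO2: 33.59·0.5123 + 195.8·0.9949 = 212.0 lb (target 212.0 lb)
  CaO: 33.59·0.4847 = 16.28 lb (target 16.28 lb)
  Al2O3: 21.19·0.9960 + 195.8·0.003000 = 21.69 lb (target 21.70 lb)
Mass balance on the glass: batch total minus LOI = 250.0 lb (summing oxide targets gives 250.0 lb; versus the stated basis of 250.0 lb — any gap is answer rounding).
Adding the batch up: Σ batch = 250.6 lb; loss to ignition Σ batch·LOI = 0.5967 lb; glass ÷ batch gives a yield of 99.76%.

Batch per 250.0 lb frit:
  Ingredient A: 21.19 lb
  Feed B: 33.59 lb
  Feed C: 195.8 lb
Total batch = 250.6 lb; LOI loss = 0.5967 lb; yield = 99.76%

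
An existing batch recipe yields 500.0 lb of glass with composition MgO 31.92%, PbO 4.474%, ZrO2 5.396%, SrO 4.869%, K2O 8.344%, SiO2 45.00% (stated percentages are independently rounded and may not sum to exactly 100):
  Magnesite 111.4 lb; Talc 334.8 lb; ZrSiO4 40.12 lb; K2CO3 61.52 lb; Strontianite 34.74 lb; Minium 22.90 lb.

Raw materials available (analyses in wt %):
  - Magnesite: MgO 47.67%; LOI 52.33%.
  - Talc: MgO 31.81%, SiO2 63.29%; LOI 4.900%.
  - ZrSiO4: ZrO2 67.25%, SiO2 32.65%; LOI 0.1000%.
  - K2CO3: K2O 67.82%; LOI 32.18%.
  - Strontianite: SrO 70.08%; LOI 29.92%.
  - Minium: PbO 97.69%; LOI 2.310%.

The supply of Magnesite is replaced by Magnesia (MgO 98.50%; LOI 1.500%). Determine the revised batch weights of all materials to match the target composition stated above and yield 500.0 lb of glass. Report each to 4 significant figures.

Revised batch per 500.0 lb glass:
  Magnesia: 53.91 lb
  Talc: 334.8 lb
  ZrSiO4: 40.12 lb
  K2CO3: 61.52 lb
  Strontianite: 34.74 lb
  Minium: 22.90 lb
Total batch = 548.0 lb; LOI loss = 47.97 lb

All internal work runs at full float precision all the way through. The intermediate values are shown (rounded to 4 significant figures) when written out. A single rounding produces each reported figure — derived quantities (the yield, six oxide percentages, the totals, LOI, glass mass) are re-derived from the weighed amounts per 500.0 lb of glass at exact precision, exactly as shown in question or answer.
Target masses of each oxide per 500.0 lb glass:
  MgO: 31.92% × 500.0 = 159.6 lb
  PbO: 4.474% × 500.0 = 22.37 lb
  ZrO2: 5.396% × 500.0 = 26.98 lb
  SrO: 4.869% × 500.0 = 24.34 lb
  K2O: 8.344% × 500.0 = 41.72 lb
  SiO2: 45.00% × 500.0 = 225.0 lb
A balance pass over the oxides, applying the batch weights above, at the basis given (sums match the target masses once rounding is allowed for):
  MgO: 53.91·0.9850 + 334.8·0.3181 = 159.6 lb (target 159.6 lb)
  PbO: 22.90·0.9769 = 22.37 lb (target 22.37 lb)
  ZrO2: 40.12·0.6725 = 26.98 lb (target 26.98 lb)
  SrO: 34.74·0.7008 = 24.35 lb (target 24.34 lb)
  K2O: 61.52·0.6782 = 41.72 lb (target 41.72 lb)
  SiO2: 334.8·0.6329 + 40.12·0.3265 = 225.0 lb (target 225.0 lb)
The glass-mass cross-check: whole batch net of LOI = 500.0 lb (the targets, summed, come to 500.0 lb; stated basis 500.0 lb — any gap is answer rounding).
Summing the batch: Σ batch = 548.0 lb; loss to ignition Σ batch·LOI = 47.97 lb; as yield: glass ÷ batch → 91.25%.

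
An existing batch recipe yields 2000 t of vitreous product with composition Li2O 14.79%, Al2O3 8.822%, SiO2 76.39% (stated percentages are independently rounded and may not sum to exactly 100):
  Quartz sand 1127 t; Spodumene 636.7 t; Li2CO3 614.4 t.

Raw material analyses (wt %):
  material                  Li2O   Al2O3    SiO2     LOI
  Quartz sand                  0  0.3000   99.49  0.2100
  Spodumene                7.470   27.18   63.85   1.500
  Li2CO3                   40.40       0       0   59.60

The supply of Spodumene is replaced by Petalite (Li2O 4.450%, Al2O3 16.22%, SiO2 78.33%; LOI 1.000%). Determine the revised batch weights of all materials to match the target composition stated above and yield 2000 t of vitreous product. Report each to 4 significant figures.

Rounding to four significant figures extends to every mid-chain value as shown; all internal work holds full float precision end to end. Each reported number is rounded once only; derived quantities, including the three compositions, LOI, totals, yield, net glass mass, are recomputed starting from the weights per 2000 t of glass in exact precision as written in question or answer.
Oxide-by-oxide targets in 2000 t vitreous product:
  Li2O: 14.79% × 2000 = 295.8 t
  Al2O3: 8.822% × 2000 = 176.4 t
  SiO2: 76.39% × 2000 = 1528 t
A balance pass over the oxides, from the weights as reported, under the basis named above (sums match the target masses once rounding is allowed for):
  Li2O: 1075·0.04450 + 613.8·0.4040 = 295.8 t (target 295.8 t)
  Al2O3: 689.2·0.003000 + 1075·0.1622 = 176.4 t (target 176.4 t)
  SiO2: 689.2·0.9949 + 1075·0.7833 = 1528 t (target 1528 t)
Mass balance on the glass: total batch − LOI = 2000 t (oxide target masses add up to 2000 t; against the stated basis, 2000 t — a pure rounding effect).
Batch grand total — Σ batch = 2378 t; Σ batch·LOI gives LOI loss = 378.0 t; yield, glass over the total, = 84.10%.

Revised batch per 2000 t vitreous product:
  Quartz sand: 689.2 t
  Petalite: 1075 t
  Li2CO3: 613.8 t
Total batch = 2378 t; LOI loss = 378.0 t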